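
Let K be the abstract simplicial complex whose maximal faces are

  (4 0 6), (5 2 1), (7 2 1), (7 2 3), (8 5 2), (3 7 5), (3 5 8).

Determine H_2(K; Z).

Order the vertices as 0 < 1 < 2 < 3 < 4 < 5 < 6 < 7 < 8. Listing each simplex with vertices in this order, K has dimension 2 with simplices:

  0-simplices (9): [0], [1], [2], [3], [4], [5], [6], [7], [8]
  1-simplices (15): [0,4], [0,6], [1,2], [1,5], [1,7], [2,3], [2,5], [2,7], [2,8], [3,5], [3,7], [3,8], [4,6], [5,7], [5,8]
  2-simplices (7): [0,4,6], [1,2,5], [1,2,7], [2,3,7], [2,5,8], [3,5,7], [3,5,8]

Hence C_0 ≅ Z^9, C_1 ≅ Z^15, C_2 ≅ Z^7.

Boundary ∂_1: C_1 → C_0 sends each edge [p,q] (with p < q) to q − p.
As a 9×15 matrix over Z this has rank 7, with invariant factors (1,1,1,1,1,1,1).

The boundary map ∂_2: C_2 → C_1 acts by ∂[p,q,r] = [q,r] − [p,r] + [p,q]. For instance
  ∂[2,5,8] = [5,8] − [2,8] + [2,5],
  ∂[1,2,5] = [2,5] − [1,5] + [1,2].
The 15×7 boundary matrix has rank 7 and Smith normal form diag(1,1,1,1,1,1,1).

Computing H_k = (kernel of ∂_k) / (image of ∂_{k+1}):

  H_2: rank ker ∂_2 − rank ∂_3 = (7 − 7) − 0 = 0, and there is no ∂_3, so H_2 = 0.

H_2 ≅ 0.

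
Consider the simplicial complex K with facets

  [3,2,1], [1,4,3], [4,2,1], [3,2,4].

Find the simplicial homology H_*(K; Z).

H_0 ≅ Z,  H_1 = 0,  H_2 ≅ Z.

Order the vertices as 1 < 2 < 3 < 4. Listing each simplex with vertices in this order, K has dimension 2 with simplices:

  0-simplices (4): [1], [2], [3], [4]
  1-simplices (6): [1,2], [1,3], [1,4], [2,3], [2,4], [3,4]
  2-simplices (4): [1,2,3], [1,2,4], [1,3,4], [2,3,4]

so the chain groups are C_0 ≅ Z^4, C_1 ≅ Z^6, C_2 ≅ Z^4.

The boundary map ∂_1: C_1 → C_0 maps an edge to its endpoints' difference, ∂[p,q] = q − p. For instance
  ∂[1,3] = [3] − [1].
This gives a 4×6 integer matrix of rank 3; reducing to Smith normal form yields diagonal entries (1,1,1).

∂_2: C_2 → C_1 sends each 2-simplex [p,q,r] to [q,r] − [p,r] + [p,q]. For instance
  ∂[1,2,4] = [2,4] − [1,4] + [1,2],
  ∂[1,3,4] = [3,4] − [1,4] + [1,3].
This gives a 6×4 integer matrix of rank 3; reducing to Smith normal form yields diagonal entries (1,1,1).

From H_k ≅ ker(∂_k) / im(∂_{k+1}) we obtain:

  H_0: rank C_0 − rank ∂_1 = 4 − 3 = 1, and the invariant factors of ∂_1 are all 1, so H_0 = Z.
  H_1: rank ker ∂_1 − rank ∂_2 = (6 − 3) − 3 = 0, and the invariant factors of ∂_2 are all 1, so H_1 = 0.
  H_2: rank ker ∂_2 − rank ∂_3 = (4 − 3) − 0 = 1, and there is no ∂_3, so H_2 = Z.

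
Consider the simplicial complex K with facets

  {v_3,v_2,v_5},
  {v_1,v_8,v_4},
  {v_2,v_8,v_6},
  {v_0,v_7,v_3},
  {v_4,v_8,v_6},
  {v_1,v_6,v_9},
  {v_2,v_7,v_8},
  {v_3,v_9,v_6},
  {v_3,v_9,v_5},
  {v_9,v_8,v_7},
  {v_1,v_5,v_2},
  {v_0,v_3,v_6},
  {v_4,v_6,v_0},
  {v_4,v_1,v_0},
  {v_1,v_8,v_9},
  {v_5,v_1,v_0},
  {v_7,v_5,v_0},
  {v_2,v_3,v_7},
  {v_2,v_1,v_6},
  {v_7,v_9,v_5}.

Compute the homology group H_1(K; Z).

H_1 = Z ⊕ Z/2Z.

Fix the vertex order v_0 < v_1 < v_2 < v_3 < v_4 < v_5 < v_6 < v_7 < v_8 < v_9 and write every simplex with vertices in increasing order. Then dim K = 2 and the simplices of K are:

  0-simplices (10): [v_0], [v_1], [v_2], [v_3], [v_4], [v_5], [v_6], [v_7], [v_8], [v_9]
  1-simplices (30): (30 of them)
  2-simplices (20): (20 of them)

Hence C_0 ≅ Z^10, C_1 ≅ Z^30, C_2 ≅ Z^20.

∂_1: C_1 → C_0 sends each edge [p,q] (with p < q) to q − p.
This gives a 10×30 integer matrix of rank 9; reducing to Smith normal form yields diagonal entries (1,1,1,1,1,1,1,1,1).

The boundary map ∂_2: C_2 → C_1 sends each 2-simplex [p,q,r] to [q,r] − [p,r] + [p,q]. For instance
  ∂[v_2,v_7,v_8] = [v_7,v_8] − [v_2,v_8] + [v_2,v_7],
  ∂[v_2,v_6,v_8] = [v_6,v_8] − [v_2,v_8] + [v_2,v_6].
The resulting 30×20 matrix has rank 20, and its Smith normal form has invariant factors (1,1,1,1,1,1,1,1,1,1,1,1,1,1,1,1,1,1,1,2).

Now H_k = ker ∂_k / im ∂_{k+1}, so:

  H_1: rank ker ∂_1 − rank ∂_2 = (30 − 9) − 20 = 1, and ∂_2 has invariant factor 2 > 1, so H_1 ≅ Z ⊕ Z/2Z.

(K is a triangulation of the Klein bottle.)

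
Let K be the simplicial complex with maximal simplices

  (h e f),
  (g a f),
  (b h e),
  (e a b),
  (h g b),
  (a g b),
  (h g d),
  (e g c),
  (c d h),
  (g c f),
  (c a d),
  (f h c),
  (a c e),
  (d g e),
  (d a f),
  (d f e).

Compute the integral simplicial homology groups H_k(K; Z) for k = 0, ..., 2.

H_0 ≅ Z,  H_1 ≅ Z^2,  H_2 ≅ Z.

K has 8 vertices, 24 edges, 16 triangles.
rank ∂_0 = 0, rank ∂_1 = 7 ⇒ b_0 = 8 − 0 − 7 = 1; all invariant factors of ∂_1 are 1 so no torsion. So H_0 = Z.
rank ∂_1 = 7, rank ∂_2 = 15 ⇒ b_1 = 24 − 7 − 15 = 2; all invariant factors of ∂_2 are 1 so no torsion. So H_1 = Z^2.
rank ∂_2 = 15, rank ∂_3 = 0 ⇒ b_2 = 16 − 15 − 0 = 1. So H_2 = Z.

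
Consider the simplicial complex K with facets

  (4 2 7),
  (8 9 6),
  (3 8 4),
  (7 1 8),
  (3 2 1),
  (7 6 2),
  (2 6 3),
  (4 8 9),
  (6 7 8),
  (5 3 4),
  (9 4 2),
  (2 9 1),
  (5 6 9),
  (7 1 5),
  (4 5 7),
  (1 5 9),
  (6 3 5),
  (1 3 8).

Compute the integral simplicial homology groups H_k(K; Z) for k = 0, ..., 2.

H_0 ≅ Z,  H_1 ≅ Z^2,  H_2 ≅ Z.

Take the total order 1 < 2 < 3 < 4 < 5 < 6 < 7 < 8 < 9 on the vertex set. Then K (dimension 2) consists of the simplices:

  0-simplices (9): [1], [2], [3], [4], [5], [6], [7], [8], [9]
  1-simplices (27): (27 of them)
  2-simplices (18): [1,2,3], [1,2,9], [1,3,8], [1,5,7], [1,5,9], [1,7,8], [2,3,6], [2,4,7], [2,4,9], [2,6,7], [3,4,5], [3,4,8], [3,5,6], [4,5,7], [4,8,9], [5,6,9], [6,7,8], [6,8,9]

so the chain groups are C_0 ≅ Z^9, C_1 ≅ Z^27, C_2 ≅ Z^18.

∂_1: C_1 → C_0 sends each edge [p,q] (with p < q) to q − p.
The 9×27 boundary matrix has rank 8 and Smith normal form diag(1,1,1,1,1,1,1,1).

Boundary ∂_2: C_2 → C_1 maps a triangle to the signed sum of its edges. For instance
  ∂[3,4,8] = [4,8] − [3,8] + [3,4],
  ∂[1,5,9] = [5,9] − [1,9] + [1,5].
This gives a 27×18 integer matrix of rank 17; reducing to Smith normal form yields diagonal entries (1,1,1,1,1,1,1,1,1,1,1,1,1,1,1,1,1).

From H_k ≅ ker(∂_k) / im(∂_{k+1}) we obtain:

  H_0: rank C_0 − rank ∂_1 = 9 − 8 = 1, and the invariant factors of ∂_1 are all 1, so H_0 = Z.
  H_1: rank ker ∂_1 − rank ∂_2 = (27 − 8) − 17 = 2, and the invariant factors of ∂_2 are all 1, so H_1 = Z^2.
  H_2: rank ker ∂_2 − rank ∂_3 = (18 − 17) − 0 = 1, and there is no ∂_3, so H_2 = Z.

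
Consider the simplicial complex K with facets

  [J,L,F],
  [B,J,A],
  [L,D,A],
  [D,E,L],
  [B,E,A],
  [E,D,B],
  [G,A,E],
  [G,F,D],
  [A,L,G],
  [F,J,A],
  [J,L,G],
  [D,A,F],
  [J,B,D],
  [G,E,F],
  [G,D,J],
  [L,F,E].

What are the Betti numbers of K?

Order the vertices as A < B < D < E < F < G < J < L. Listing each simplex with vertices in this order, K has dimension 2 with simplices:

  0-simplices (8): A, B, D, E, F, G, J, L
  1-simplices (24): AB, AD, AE, AF, AG, AJ, AL, BD, BE, BJ, DE, DF, DG, DJ, DL, EF, EG, EL, FG, FJ, FL, GJ, GL, JL
  2-simplices (16): ABE, ABJ, ADF, ADL, AEG, AFJ, AGL, BDE, BDJ, DEL, DFG, DGJ, EFG, EFL, FJL, GJL

Hence C_0 ≅ Z^8, C_1 ≅ Z^24, C_2 ≅ Z^16.

Boundary ∂_1: C_1 → C_0 is given by ∂[p,q] = [q] − [p]. For instance
  ∂AD = D − A.
The resulting 8×24 matrix has rank 7, and its Smith normal form has invariant factors (1,1,1,1,1,1,1).

Boundary ∂_2: C_2 → C_1 sends each 2-simplex [p,q,r] to [q,r] − [p,r] + [p,q]. For instance
  ∂FJL = JL − FL + FJ,
  ∂GJL = JL − GL + GJ.
The resulting 24×16 matrix has rank 15, and its Smith normal form has invariant factors (1,1,1,1,1,1,1,1,1,1,1,1,1,1,1).

Computing H_k = (kernel of ∂_k) / (image of ∂_{k+1}):

  H_0: rank C_0 − rank ∂_1 = 8 − 7 = 1, and the invariant factors of ∂_1 are all 1, so H_0 = Z.
  H_1: rank ker ∂_1 − rank ∂_2 = (24 − 7) − 15 = 2, and the invariant factors of ∂_2 are all 1, so H_1 = Z^2.
  H_2: rank ker ∂_2 − rank ∂_3 = (16 − 15) − 0 = 1, and there is no ∂_3, so H_2 = Z.

Hence the Betti numbers are b_0 = 1, b_1 = 2, b_2 = 1.

b_0 = 1, b_1 = 2, b_2 = 1.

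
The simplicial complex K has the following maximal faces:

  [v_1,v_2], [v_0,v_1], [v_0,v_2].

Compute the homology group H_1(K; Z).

Order the vertices as v_0 < v_1 < v_2. Listing each simplex with vertices in this order, K has dimension 1 with simplices:

  0-simplices (3): [v_0], [v_1], [v_2]
  1-simplices (3): [v_0,v_1], [v_0,v_2], [v_1,v_2]

Hence C_0 ≅ Z^3, C_1 ≅ Z^3.

∂_1: C_1 → C_0 sends each edge [p,q] (with p < q) to q − p.
As a 3×3 matrix over Z this has rank 2, with invariant factors (1,1).

Now H_k = ker ∂_k / im ∂_{k+1}, so:

  H_1: rank ker ∂_1 − rank ∂_2 = (3 − 2) − 0 = 1, and there is no ∂_2, so H_1 ≅ Z.

(K is a triangulation of the circle S^1.)

H_1 = Z.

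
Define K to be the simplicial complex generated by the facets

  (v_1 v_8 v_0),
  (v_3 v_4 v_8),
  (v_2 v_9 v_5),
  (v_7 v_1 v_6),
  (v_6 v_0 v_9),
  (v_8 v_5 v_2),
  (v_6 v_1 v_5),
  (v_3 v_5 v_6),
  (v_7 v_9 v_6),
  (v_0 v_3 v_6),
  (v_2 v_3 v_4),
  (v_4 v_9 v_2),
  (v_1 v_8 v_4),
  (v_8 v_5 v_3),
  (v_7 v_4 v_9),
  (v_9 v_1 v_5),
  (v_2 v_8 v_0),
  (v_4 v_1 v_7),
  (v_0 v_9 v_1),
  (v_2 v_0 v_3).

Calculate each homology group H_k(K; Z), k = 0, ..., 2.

H_0 = Z,  H_1 = Z × Z/2,  H_2 = 0.

K has 10 vertices, 30 edges, 20 triangles.
rank ∂_0 = 0, rank ∂_1 = 9 ⇒ b_0 = 10 − 0 − 9 = 1; all invariant factors of ∂_1 are 1 so no torsion. So H_0 = Z.
rank ∂_1 = 9, rank ∂_2 = 20 ⇒ b_1 = 30 − 9 − 20 = 1; ∂_2 has invariant factor(s) [2] giving torsion. So H_1 = Z × Z/2.
rank ∂_2 = 20, rank ∂_3 = 0 ⇒ b_2 = 20 − 20 − 0 = 0. So H_2 = 0.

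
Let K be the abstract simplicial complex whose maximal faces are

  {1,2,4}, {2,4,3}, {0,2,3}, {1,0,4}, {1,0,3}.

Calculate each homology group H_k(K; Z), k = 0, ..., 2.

Order the vertices as 0 < 1 < 2 < 3 < 4. Listing each simplex with vertices in this order, K has dimension 2 with simplices:

  0-simplices (5): [0], [1], [2], [3], [4]
  1-simplices (10): [0,1], [0,2], [0,3], [0,4], [1,2], [1,3], [1,4], [2,3], [2,4], [3,4]
  2-simplices (5): [0,1,3], [0,1,4], [0,2,3], [1,2,4], [2,3,4]

giving chain groups C_0 ≅ Z^5, C_1 ≅ Z^10, C_2 ≅ Z^5.

Boundary ∂_1: C_1 → C_0 sends each edge [p,q] (with p < q) to q − p. For instance
  ∂[0,4] = [4] − [0].
The resulting 5×10 matrix has rank 4, and its Smith normal form has invariant factors (1,1,1,1).

∂_2: C_2 → C_1 acts by ∂[p,q,r] = [q,r] − [p,r] + [p,q]. For instance
  ∂[0,2,3] = [2,3] − [0,3] + [0,2],
  ∂[2,3,4] = [3,4] − [2,4] + [2,3].
This gives a 10×5 integer matrix of rank 5; reducing to Smith normal form yields diagonal entries (1,1,1,1,1).

Computing H_k = (kernel of ∂_k) / (image of ∂_{k+1}):

  H_0: rank C_0 − rank ∂_1 = 5 − 4 = 1, and the invariant factors of ∂_1 are all 1, so H_0 = Z.
  H_1: rank ker ∂_1 − rank ∂_2 = (10 − 4) − 5 = 1, and the invariant factors of ∂_2 are all 1, so H_1 = Z.
  H_2: rank ker ∂_2 − rank ∂_3 = (5 − 5) − 0 = 0, and there is no ∂_3, so H_2 = 0.

As a check, the Euler characteristic is 5 − 10 + 5 = 0, which agrees with 1 − 1 + 0 = 0.

H_0 = Z,  H_1 = Z,  H_2 = 0.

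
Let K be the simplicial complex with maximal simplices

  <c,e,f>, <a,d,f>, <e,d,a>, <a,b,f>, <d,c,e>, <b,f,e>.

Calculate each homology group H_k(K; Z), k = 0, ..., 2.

Order the vertices as a < b < c < d < e < f. Listing each simplex with vertices in this order, K has dimension 2 with simplices:

  0-simplices (6): a, b, c, d, e, f
  1-simplices (12): ab, ad, ae, af, be, bf, cd, ce, cf, de, df, ef
  2-simplices (6): abf, ade, adf, bef, cde, cef

so the chain groups are C_0 ≅ Z^6, C_1 ≅ Z^12, C_2 ≅ Z^6.

The boundary map ∂_1: C_1 → C_0 sends each edge [p,q] (with p < q) to q − p. For instance
  ∂bf = f − b.
As a 6×12 matrix over Z this has rank 5, with invariant factors (1,1,1,1,1).

Boundary ∂_2: C_2 → C_1 acts by ∂[p,q,r] = [q,r] − [p,r] + [p,q]. For instance
  ∂cef = ef − cf + ce,
  ∂bef = ef − bf + be.
As a 12×6 matrix over Z this has rank 6, with invariant factors (1,1,1,1,1,1).

Now H_k = ker ∂_k / im ∂_{k+1}, so:

  H_0: rank C_0 − rank ∂_1 = 6 − 5 = 1, and the invariant factors of ∂_1 are all 1, so H_0 = Z.
  H_1: rank ker ∂_1 − rank ∂_2 = (12 − 5) − 6 = 1, and the invariant factors of ∂_2 are all 1, so H_1 = Z.
  H_2: rank ker ∂_2 − rank ∂_3 = (6 − 6) − 0 = 0, and there is no ∂_3, so H_2 = 0.

(K is a triangulation of the cylinder S^1 x I.)

H_0 ≅ Z,  H_1 ≅ Z,  H_2 = 0.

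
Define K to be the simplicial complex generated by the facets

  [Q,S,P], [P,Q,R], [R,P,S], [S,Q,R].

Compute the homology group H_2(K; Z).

Fix the vertex order P < Q < R < S and write every simplex with vertices in increasing order. Then dim K = 2 and the simplices of K are:

  0-simplices (4): P, Q, R, S
  1-simplices (6): PQ, PR, PS, QR, QS, RS
  2-simplices (4): PQR, PQS, PRS, QRS

so the chain groups are C_0 ≅ Z^4, C_1 ≅ Z^6, C_2 ≅ Z^4.

Boundary ∂_1: C_1 → C_0 is given by ∂[p,q] = [q] − [p]. For instance
  ∂QS = S − Q.
As a 4×6 matrix over Z this has rank 3, with invariant factors (1,1,1).

The boundary map ∂_2: C_2 → C_1 sends each 2-simplex [p,q,r] to [q,r] − [p,r] + [p,q]. For instance
  ∂PQR = QR − PR + PQ,
  ∂PRS = RS − PS + PR.
This gives a 6×4 integer matrix of rank 3; reducing to Smith normal form yields diagonal entries (1,1,1).

Computing H_k = (kernel of ∂_k) / (image of ∂_{k+1}):

  H_2: rank ker ∂_2 − rank ∂_3 = (4 − 3) − 0 = 1, and there is no ∂_3, so H_2 ≅ Z.

H_2 = Z.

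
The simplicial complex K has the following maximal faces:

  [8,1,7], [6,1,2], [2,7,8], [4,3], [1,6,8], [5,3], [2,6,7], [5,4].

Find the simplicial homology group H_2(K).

Fix the vertex order 1 < 2 < 3 < 4 < 5 < 6 < 7 < 8 and write every simplex with vertices in increasing order. Then dim K = 2 and the simplices of K are:

  0-simplices (8): [1], [2], [3], [4], [5], [6], [7], [8]
  1-simplices (13): [1,2], [1,6], [1,7], [1,8], [2,6], [2,7], [2,8], [3,4], [3,5], [4,5], [6,7], [6,8], [7,8]
  2-simplices (5): [1,2,6], [1,6,8], [1,7,8], [2,6,7], [2,7,8]

so the chain groups are C_0 ≅ Z^8, C_1 ≅ Z^13, C_2 ≅ Z^5.

Boundary ∂_1: C_1 → C_0 is given by ∂[p,q] = [q] − [p]. For instance
  ∂[1,2] = [2] − [1].
As a 8×13 matrix over Z this has rank 6, with invariant factors (1,1,1,1,1,1).

∂_2: C_2 → C_1 maps a triangle to the signed sum of its edges. For instance
  ∂[2,6,7] = [6,7] − [2,7] + [2,6],
  ∂[1,7,8] = [7,8] − [1,8] + [1,7].
The 13×5 boundary matrix has rank 5 and Smith normal form diag(1,1,1,1,1).

Now H_k = ker ∂_k / im ∂_{k+1}, so:

  H_2: rank ker ∂_2 − rank ∂_3 = (5 − 5) − 0 = 0, and there is no ∂_3, so H_2 = 0.

H_2 ≅ 0.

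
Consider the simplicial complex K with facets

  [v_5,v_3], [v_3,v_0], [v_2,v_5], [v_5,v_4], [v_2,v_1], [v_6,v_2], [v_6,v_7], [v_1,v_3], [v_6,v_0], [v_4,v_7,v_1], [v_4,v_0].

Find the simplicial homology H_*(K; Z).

H_0 ≅ Z,  H_1 ≅ Z^5,  H_2 = 0.

Fix the vertex order v_0 < v_1 < v_2 < v_3 < v_4 < v_5 < v_6 < v_7 and write every simplex with vertices in increasing order. Then dim K = 2 and the simplices of K are:

  0-simplices (8): [v_0], [v_1], [v_2], [v_3], [v_4], [v_5], [v_6], [v_7]
  1-simplices (13): [v_0,v_3], [v_0,v_4], [v_0,v_6], [v_1,v_2], [v_1,v_3], [v_1,v_4], [v_1,v_7], [v_2,v_5], [v_2,v_6], [v_3,v_5], [v_4,v_5], [v_4,v_7], [v_6,v_7]
  2-simplices (1): [v_1,v_4,v_7]

Hence C_0 ≅ Z^8, C_1 ≅ Z^13, C_2 ≅ Z^1.

Boundary ∂_1: C_1 → C_0 maps an edge to its endpoints' difference, ∂[p,q] = q − p. For instance
  ∂[v_0,v_4] = [v_4] − [v_0].
As a 8×13 matrix over Z this has rank 7, with invariant factors (1,1,1,1,1,1,1).

The boundary map ∂_2: C_2 → C_1 maps a triangle to the signed sum of its edges. For instance
  ∂[v_1,v_4,v_7] = [v_4,v_7] − [v_1,v_7] + [v_1,v_4].
This gives a 13×1 integer matrix of rank 1; reducing to Smith normal form yields diagonal entries (1).

From H_k ≅ ker(∂_k) / im(∂_{k+1}) we obtain:

  H_0: rank C_0 − rank ∂_1 = 8 − 7 = 1, and the invariant factors of ∂_1 are all 1, so H_0 ≅ Z.
  H_1: rank ker ∂_1 − rank ∂_2 = (13 − 7) − 1 = 5, and the invariant factors of ∂_2 are all 1, so H_1 ≅ Z^5.
  H_2: rank ker ∂_2 − rank ∂_3 = (1 − 1) − 0 = 0, and there is no ∂_3, so H_2 ≅ 0.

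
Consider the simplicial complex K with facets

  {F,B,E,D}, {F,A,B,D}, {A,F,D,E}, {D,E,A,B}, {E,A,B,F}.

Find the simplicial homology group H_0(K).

Order the vertices as A < B < D < E < F. Listing each simplex with vertices in this order, K has dimension 3 with simplices:

  0-simplices (5): A, B, D, E, F
  1-simplices (10): AB, AD, AE, AF, BD, BE, BF, DE, DF, EF
  2-simplices (10): ABD, ABE, ABF, ADE, ADF, AEF, BDE, BDF, BEF, DEF
  3-simplices (5): ABDE, ABDF, ABEF, ADEF, BDEF

giving chain groups C_0 ≅ Z^5, C_1 ≅ Z^10, C_2 ≅ Z^10, C_3 ≅ Z^5.

Boundary ∂_1: C_1 → C_0 maps an edge to its endpoints' difference, ∂[p,q] = q − p.
This gives a 5×10 integer matrix of rank 4; reducing to Smith normal form yields diagonal entries (1,1,1,1).

∂_2: C_2 → C_1 maps a triangle to the signed sum of its edges. For instance
  ∂ABF = BF − AF + AB,
  ∂ADF = DF − AF + AD.
This gives a 10×10 integer matrix of rank 6; reducing to Smith normal form yields diagonal entries (1,1,1,1,1,1).

Boundary ∂_3: C_3 → C_2 sends each 3-simplex σ to the alternating sum Σ_i (−1)^i (σ with its i-th vertex removed). For instance
  ∂ABDF = BDF − ADF + ABF − ABD,
  ∂ABDE = BDE − ADE + ABE − ABD.
The resulting 10×5 matrix has rank 4, and its Smith normal form has invariant factors (1,1,1,1).

From H_k ≅ ker(∂_k) / im(∂_{k+1}) we obtain:

  H_0: rank C_0 − rank ∂_1 = 5 − 4 = 1, and the invariant factors of ∂_1 are all 1, so H_0 = Z.

H_0 = Z.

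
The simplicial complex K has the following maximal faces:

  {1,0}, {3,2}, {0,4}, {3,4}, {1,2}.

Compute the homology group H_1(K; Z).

Order the vertices as 0 < 1 < 2 < 3 < 4. Listing each simplex with vertices in this order, K has dimension 1 with simplices:

  0-simplices (5): [0], [1], [2], [3], [4]
  1-simplices (5): [0,1], [0,4], [1,2], [2,3], [3,4]

giving chain groups C_0 ≅ Z^5, C_1 ≅ Z^5.

Boundary ∂_1: C_1 → C_0 maps an edge to its endpoints' difference, ∂[p,q] = q − p.
This gives a 5×5 integer matrix of rank 4; reducing to Smith normal form yields diagonal entries (1,1,1,1).

Reading off H_k = ker ∂_k / im ∂_{k+1}:

  H_1: rank ker ∂_1 − rank ∂_2 = (5 − 4) − 0 = 1, and there is no ∂_2, so H_1 ≅ Z.

H_1 ≅ Z.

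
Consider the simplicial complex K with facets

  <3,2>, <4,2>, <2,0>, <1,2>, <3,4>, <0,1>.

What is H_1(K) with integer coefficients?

Fix the vertex order 0 < 1 < 2 < 3 < 4 and write every simplex with vertices in increasing order. Then dim K = 1 and the simplices of K are:

  0-simplices (5): [0], [1], [2], [3], [4]
  1-simplices (6): [0,1], [0,2], [1,2], [2,3], [2,4], [3,4]

so the chain groups are C_0 ≅ Z^5, C_1 ≅ Z^6.

The boundary map ∂_1: C_1 → C_0 sends each edge [p,q] (with p < q) to q − p. For instance
  ∂[3,4] = [4] − [3].
The resulting 5×6 matrix has rank 4, and its Smith normal form has invariant factors (1,1,1,1).

Now H_k = ker ∂_k / im ∂_{k+1}, so:

  H_1: rank ker ∂_1 − rank ∂_2 = (6 − 4) − 0 = 2, and there is no ∂_2, so H_1 = Z^2.

H_1 = Z^2.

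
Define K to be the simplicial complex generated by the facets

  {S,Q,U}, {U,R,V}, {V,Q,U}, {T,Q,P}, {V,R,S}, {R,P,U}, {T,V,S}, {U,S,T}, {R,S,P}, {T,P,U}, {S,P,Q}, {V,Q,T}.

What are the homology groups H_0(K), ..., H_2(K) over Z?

We work with the vertex ordering P < Q < R < S < T < U < V. The simplices of K, each written with vertices in increasing order, are:

  0-simplices (7): P, Q, R, S, T, U, V
  1-simplices (18): PQ, PR, PS, PT, PU, QS, QT, QU, QV, RS, RU, RV, ST, SU, SV, TU, TV, UV
  2-simplices (12): PQS, PQT, PRS, PRU, PTU, QSU, QTV, QUV, RSV, RUV, STU, STV

Hence C_0 ≅ Z^7, C_1 ≅ Z^18, C_2 ≅ Z^12.

∂_1: C_1 → C_0 sends each edge [p,q] (with p < q) to q − p. For instance
  ∂TV = V − T.
The resulting 7×18 matrix has rank 6, and its Smith normal form has invariant factors (1,1,1,1,1,1).

The boundary map ∂_2: C_2 → C_1 acts by ∂[p,q,r] = [q,r] − [p,r] + [p,q]. For instance
  ∂STV = TV − SV + ST,
  ∂QTV = TV − QV + QT.
This gives a 18×12 integer matrix of rank 12; reducing to Smith normal form yields diagonal entries (1,1,1,1,1,1,1,1,1,1,1,2).

Computing H_k = (kernel of ∂_k) / (image of ∂_{k+1}):

  H_0: rank C_0 − rank ∂_1 = 7 − 6 = 1, and the invariant factors of ∂_1 are all 1, so H_0 ≅ Z.
  H_1: rank ker ∂_1 − rank ∂_2 = (18 − 6) − 12 = 0, and ∂_2 has invariant factor 2 > 1, so H_1 ≅ Z/2.
  H_2: rank ker ∂_2 − rank ∂_3 = (12 − 12) − 0 = 0, and there is no ∂_3, so H_2 ≅ 0.

As a check, the Euler characteristic is 7 − 18 + 12 = 1, which agrees with 1 − 0 + 0 = 1.
(K is a triangulation of the real projective plane RP^2.)

H_0 = Z,  H_1 = Z/2,  H_2 = 0.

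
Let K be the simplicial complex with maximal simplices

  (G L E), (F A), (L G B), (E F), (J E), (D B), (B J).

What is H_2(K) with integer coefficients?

Take the total order A < B < D < E < F < G < J < L on the vertex set. Then K (dimension 2) consists of the simplices:

  0-simplices (8): A, B, D, E, F, G, J, L
  1-simplices (10): AF, BD, BG, BJ, BL, EF, EG, EJ, EL, GL
  2-simplices (2): BGL, EGL

giving chain groups C_0 ≅ Z^8, C_1 ≅ Z^10, C_2 ≅ Z^2.

Boundary ∂_1: C_1 → C_0 maps an edge to its endpoints' difference, ∂[p,q] = q − p. For instance
  ∂EL = L − E.
The 8×10 boundary matrix has rank 7 and Smith normal form diag(1,1,1,1,1,1,1).

The boundary map ∂_2: C_2 → C_1 maps a triangle to the signed sum of its edges. For instance
  ∂EGL = GL − EL + EG,
  ∂BGL = GL − BL + BG.
As a 10×2 matrix over Z this has rank 2, with invariant factors (1,1).

Reading off H_k = ker ∂_k / im ∂_{k+1}:

  H_2: rank ker ∂_2 − rank ∂_3 = (2 − 2) − 0 = 0, and there is no ∂_3, so H_2 = 0.

H_2 ≅ 0.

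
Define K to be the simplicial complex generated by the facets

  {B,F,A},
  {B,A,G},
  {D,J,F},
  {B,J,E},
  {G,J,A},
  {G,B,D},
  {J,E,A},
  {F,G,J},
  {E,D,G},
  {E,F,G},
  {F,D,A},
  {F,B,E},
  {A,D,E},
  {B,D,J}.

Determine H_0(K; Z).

H_0 = Z.

Take the total order A < B < D < E < F < G < J on the vertex set. Then K (dimension 2) consists of the simplices:

  0-simplices (7): A, B, D, E, F, G, J
  1-simplices (21): AB, AD, AE, AF, AG, AJ, BD, BE, BF, BG, BJ, DE, DF, DG, DJ, EF, EG, EJ, FG, FJ, GJ
  2-simplices (14): ABF, ABG, ADE, ADF, AEJ, AGJ, BDG, BDJ, BEF, BEJ, DEG, DFJ, EFG, FGJ

so the chain groups are C_0 ≅ Z^7, C_1 ≅ Z^21, C_2 ≅ Z^14.

Boundary ∂_1: C_1 → C_0 sends each edge [p,q] (with p < q) to q − p.
The 7×21 boundary matrix has rank 6 and Smith normal form diag(1,1,1,1,1,1).

The boundary map ∂_2: C_2 → C_1 maps a triangle to the signed sum of its edges. For instance
  ∂ADF = DF − AF + AD,
  ∂ABG = BG − AG + AB.
As a 21×14 matrix over Z this has rank 13, with invariant factors (1,1,1,1,1,1,1,1,1,1,1,1,1).

Now H_k = ker ∂_k / im ∂_{k+1}, so:

  H_0: rank C_0 − rank ∂_1 = 7 − 6 = 1, and the invariant factors of ∂_1 are all 1, so H_0 ≅ Z.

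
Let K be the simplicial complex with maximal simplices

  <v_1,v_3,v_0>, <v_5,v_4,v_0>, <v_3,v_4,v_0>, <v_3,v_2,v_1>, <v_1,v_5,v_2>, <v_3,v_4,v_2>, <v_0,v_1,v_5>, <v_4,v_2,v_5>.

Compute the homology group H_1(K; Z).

Take the total order v_0 < v_1 < v_2 < v_3 < v_4 < v_5 on the vertex set. Then K (dimension 2) consists of the simplices:

  0-simplices (6): [v_0], [v_1], [v_2], [v_3], [v_4], [v_5]
  1-simplices (12): [v_0,v_1], [v_0,v_3], [v_0,v_4], [v_0,v_5], [v_1,v_2], [v_1,v_3], [v_1,v_5], [v_2,v_3], [v_2,v_4], [v_2,v_5], [v_3,v_4], [v_4,v_5]
  2-simplices (8): [v_0,v_1,v_3], [v_0,v_1,v_5], [v_0,v_3,v_4], [v_0,v_4,v_5], [v_1,v_2,v_3], [v_1,v_2,v_5], [v_2,v_3,v_4], [v_2,v_4,v_5]

so the chain groups are C_0 ≅ Z^6, C_1 ≅ Z^12, C_2 ≅ Z^8.

∂_1: C_1 → C_0 sends each edge [p,q] (with p < q) to q − p. For instance
  ∂[v_0,v_1] = [v_1] − [v_0].
The resulting 6×12 matrix has rank 5, and its Smith normal form has invariant factors (1,1,1,1,1).

The boundary map ∂_2: C_2 → C_1 acts by ∂[p,q,r] = [q,r] − [p,r] + [p,q]. For instance
  ∂[v_2,v_4,v_5] = [v_4,v_5] − [v_2,v_5] + [v_2,v_4],
  ∂[v_1,v_2,v_3] = [v_2,v_3] − [v_1,v_3] + [v_1,v_2].
The resulting 12×8 matrix has rank 7, and its Smith normal form has invariant factors (1,1,1,1,1,1,1).

Now H_k = ker ∂_k / im ∂_{k+1}, so:

  H_1: rank ker ∂_1 − rank ∂_2 = (12 − 5) − 7 = 0, and the invariant factors of ∂_2 are all 1, so H_1 ≅ 0.

(K is a triangulation of the 2-sphere S^2.)

H_1 ≅ 0.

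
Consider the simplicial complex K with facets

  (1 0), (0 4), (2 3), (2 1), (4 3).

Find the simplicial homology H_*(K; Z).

Fix the vertex order 0 < 1 < 2 < 3 < 4 and write every simplex with vertices in increasing order. Then dim K = 1 and the simplices of K are:

  0-simplices (5): [0], [1], [2], [3], [4]
  1-simplices (5): [0,1], [0,4], [1,2], [2,3], [3,4]

Hence C_0 ≅ Z^5, C_1 ≅ Z^5.

The boundary map ∂_1: C_1 → C_0 is given by ∂[p,q] = [q] − [p]. For instance
  ∂[1,2] = [2] − [1].
The 5×5 boundary matrix has rank 4 and Smith normal form diag(1,1,1,1).

From H_k ≅ ker(∂_k) / im(∂_{k+1}) we obtain:

  H_0: rank C_0 − rank ∂_1 = 5 − 4 = 1, and the invariant factors of ∂_1 are all 1, so H_0 ≅ Z.
  H_1: rank ker ∂_1 − rank ∂_2 = (5 − 4) − 0 = 1, and there is no ∂_2, so H_1 ≅ Z.

H_0 ≅ Z,  H_1 ≅ Z.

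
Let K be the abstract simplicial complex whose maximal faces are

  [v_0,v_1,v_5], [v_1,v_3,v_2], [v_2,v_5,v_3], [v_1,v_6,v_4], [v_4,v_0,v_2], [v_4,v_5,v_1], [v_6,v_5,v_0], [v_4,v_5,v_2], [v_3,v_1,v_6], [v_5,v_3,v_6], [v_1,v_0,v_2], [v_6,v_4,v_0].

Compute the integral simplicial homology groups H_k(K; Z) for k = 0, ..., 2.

H_0 ≅ Z,  H_1 ≅ Z_2,  H_2 = 0.

Order the vertices as v_0 < v_1 < v_2 < v_3 < v_4 < v_5 < v_6. Listing each simplex with vertices in this order, K has dimension 2 with simplices:

  0-simplices (7): [v_0], [v_1], [v_2], [v_3], [v_4], [v_5], [v_6]
  1-simplices (18): (18 of them)
  2-simplices (12): (12 of them)

so the chain groups are C_0 ≅ Z^7, C_1 ≅ Z^18, C_2 ≅ Z^12.

The boundary map ∂_1: C_1 → C_0 is given by ∂[p,q] = [q] − [p]. For instance
  ∂[v_4,v_6] = [v_6] − [v_4].
The 7×18 boundary matrix has rank 6 and Smith normal form diag(1,1,1,1,1,1).

The boundary map ∂_2: C_2 → C_1 maps a triangle to the signed sum of its edges. For instance
  ∂[v_2,v_3,v_5] = [v_3,v_5] − [v_2,v_5] + [v_2,v_3],
  ∂[v_2,v_4,v_5] = [v_4,v_5] − [v_2,v_5] + [v_2,v_4].
This gives a 18×12 integer matrix of rank 12; reducing to Smith normal form yields diagonal entries (1,1,1,1,1,1,1,1,1,1,1,2).

From H_k ≅ ker(∂_k) / im(∂_{k+1}) we obtain:

  H_0: rank C_0 − rank ∂_1 = 7 − 6 = 1, and the invariant factors of ∂_1 are all 1, so H_0 ≅ Z.
  H_1: rank ker ∂_1 − rank ∂_2 = (18 − 6) − 12 = 0, and ∂_2 has invariant factor 2 > 1, so H_1 ≅ Z_2.
  H_2: rank ker ∂_2 − rank ∂_3 = (12 − 12) − 0 = 0, and there is no ∂_3, so H_2 ≅ 0.

(K is a triangulation of the real projective plane RP^2.)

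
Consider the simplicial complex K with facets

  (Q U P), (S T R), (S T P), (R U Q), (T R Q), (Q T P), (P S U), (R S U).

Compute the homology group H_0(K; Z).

H_0 = Z.

Fix the vertex order P < Q < R < S < T < U and write every simplex with vertices in increasing order. Then dim K = 2 and the simplices of K are:

  0-simplices (6): P, Q, R, S, T, U
  1-simplices (12): PQ, PS, PT, PU, QR, QT, QU, RS, RT, RU, ST, SU
  2-simplices (8): PQT, PQU, PST, PSU, QRT, QRU, RST, RSU

so the chain groups are C_0 ≅ Z^6, C_1 ≅ Z^12, C_2 ≅ Z^8.

Boundary ∂_1: C_1 → C_0 maps an edge to its endpoints' difference, ∂[p,q] = q − p.
As a 6×12 matrix over Z this has rank 5, with invariant factors (1,1,1,1,1).

The boundary map ∂_2: C_2 → C_1 acts by ∂[p,q,r] = [q,r] − [p,r] + [p,q]. For instance
  ∂PSU = SU − PU + PS,
  ∂PQT = QT − PT + PQ.
This gives a 12×8 integer matrix of rank 7; reducing to Smith normal form yields diagonal entries (1,1,1,1,1,1,1).

Reading off H_k = ker ∂_k / im ∂_{k+1}:

  H_0: rank C_0 − rank ∂_1 = 6 − 5 = 1, and the invariant factors of ∂_1 are all 1, so H_0 = Z.

(K is a triangulation of the 2-sphere S^2.)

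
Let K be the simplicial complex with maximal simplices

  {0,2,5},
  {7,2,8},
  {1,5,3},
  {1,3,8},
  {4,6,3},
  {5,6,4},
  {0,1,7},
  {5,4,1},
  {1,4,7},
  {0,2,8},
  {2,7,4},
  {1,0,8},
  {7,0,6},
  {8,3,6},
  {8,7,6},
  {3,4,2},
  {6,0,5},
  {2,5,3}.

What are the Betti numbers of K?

b_0 = 1, b_1 = 1, b_2 = 0.

K has 9 vertices, 27 edges, 18 triangles.
rank ∂_0 = 0, rank ∂_1 = 8 ⇒ b_0 = 9 − 0 − 8 = 1; all invariant factors of ∂_1 are 1 so no torsion. So H_0 ≅ Z.
rank ∂_1 = 8, rank ∂_2 = 18 ⇒ b_1 = 27 − 8 − 18 = 1; ∂_2 has invariant factor(s) [2] giving torsion. So H_1 ≅ Z ⊕ Z_2.
rank ∂_2 = 18, rank ∂_3 = 0 ⇒ b_2 = 18 − 18 − 0 = 0. So H_2 ≅ 0.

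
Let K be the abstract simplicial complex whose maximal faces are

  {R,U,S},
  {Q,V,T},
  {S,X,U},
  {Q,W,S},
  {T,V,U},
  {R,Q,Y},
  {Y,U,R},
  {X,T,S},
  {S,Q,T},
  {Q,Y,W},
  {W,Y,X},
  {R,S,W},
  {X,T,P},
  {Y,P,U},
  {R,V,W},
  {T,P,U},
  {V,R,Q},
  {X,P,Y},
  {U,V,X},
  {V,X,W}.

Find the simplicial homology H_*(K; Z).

Fix the vertex order P < Q < R < S < T < U < V < W < X < Y and write every simplex with vertices in increasing order. Then dim K = 2 and the simplices of K are:

  0-simplices (10): P, Q, R, S, T, U, V, W, X, Y
  1-simplices (30): PT, PU, PX, PY, QR, QS, QT, QV, QW, QY, RS, RU, RV, RW, RY, ST, SU, SW, SX, TU, TV, TX, UV, UX, UY, VW, VX, WX, WY, XY
  2-simplices (20): PTU, PTX, PUY, PXY, QRV, QRY, QST, QSW, QTV, QWY, RSU, RSW, RUY, RVW, STX, SUX, TUV, UVX, VWX, WXY

so the chain groups are C_0 ≅ Z^10, C_1 ≅ Z^30, C_2 ≅ Z^20.

The boundary map ∂_1: C_1 → C_0 sends each edge [p,q] (with p < q) to q − p. For instance
  ∂QY = Y − Q.
The 10×30 boundary matrix has rank 9 and Smith normal form diag(1,1,1,1,1,1,1,1,1).

∂_2: C_2 → C_1 maps a triangle to the signed sum of its edges. For instance
  ∂PTU = TU − PU + PT,
  ∂RUY = UY − RY + RU.
The resulting 30×20 matrix has rank 20, and its Smith normal form has invariant factors (1,1,1,1,1,1,1,1,1,1,1,1,1,1,1,1,1,1,1,2).

Now H_k = ker ∂_k / im ∂_{k+1}, so:

  H_0: rank C_0 − rank ∂_1 = 10 − 9 = 1, and the invariant factors of ∂_1 are all 1, so H_0 ≅ Z.
  H_1: rank ker ∂_1 − rank ∂_2 = (30 − 9) − 20 = 1, and ∂_2 has invariant factor 2 > 1, so H_1 ≅ Z ⊕ Z/2.
  H_2: rank ker ∂_2 − rank ∂_3 = (20 − 20) − 0 = 0, and there is no ∂_3, so H_2 ≅ 0.

H_0 = Z,  H_1 = Z ⊕ Z/2,  H_2 = 0.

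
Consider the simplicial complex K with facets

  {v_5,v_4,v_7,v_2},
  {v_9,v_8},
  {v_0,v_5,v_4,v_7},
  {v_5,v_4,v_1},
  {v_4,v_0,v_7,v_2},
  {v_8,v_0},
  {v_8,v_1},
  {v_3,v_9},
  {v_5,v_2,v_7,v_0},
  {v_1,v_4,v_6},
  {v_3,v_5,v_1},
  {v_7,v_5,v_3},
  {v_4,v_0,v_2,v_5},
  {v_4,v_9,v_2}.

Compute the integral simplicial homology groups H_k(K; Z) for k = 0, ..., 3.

H_0 ≅ Z,  H_1 ≅ Z^3,  H_2 = 0,  H_3 ≅ Z.

K has 10 vertices, 23 edges, 15 triangles, 5 3-simplices.
rank ∂_0 = 0, rank ∂_1 = 9 ⇒ b_0 = 10 − 0 − 9 = 1; all invariant factors of ∂_1 are 1 so no torsion. So H_0 = Z.
rank ∂_1 = 9, rank ∂_2 = 11 ⇒ b_1 = 23 − 9 − 11 = 3; all invariant factors of ∂_2 are 1 so no torsion. So H_1 = Z^3.
rank ∂_2 = 11, rank ∂_3 = 4 ⇒ b_2 = 15 − 11 − 4 = 0; all invariant factors of ∂_3 are 1 so no torsion. So H_2 = 0.
rank ∂_3 = 4, rank ∂_4 = 0 ⇒ b_3 = 5 − 4 − 0 = 1. So H_3 = Z.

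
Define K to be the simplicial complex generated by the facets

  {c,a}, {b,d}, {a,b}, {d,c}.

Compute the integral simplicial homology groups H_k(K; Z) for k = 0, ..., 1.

H_0 ≅ Z,  H_1 ≅ Z.

K has 4 vertices, 4 edges.
rank ∂_0 = 0, rank ∂_1 = 3 ⇒ b_0 = 4 − 0 − 3 = 1; all invariant factors of ∂_1 are 1 so no torsion. So H_0 ≅ Z.
rank ∂_1 = 3, rank ∂_2 = 0 ⇒ b_1 = 4 − 3 − 0 = 1. So H_1 ≅ Z.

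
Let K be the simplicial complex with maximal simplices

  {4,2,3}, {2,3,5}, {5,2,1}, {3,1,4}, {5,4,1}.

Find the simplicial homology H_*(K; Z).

Take the total order 1 < 2 < 3 < 4 < 5 on the vertex set. Then K (dimension 2) consists of the simplices:

  0-simplices (5): [1], [2], [3], [4], [5]
  1-simplices (10): [1,2], [1,3], [1,4], [1,5], [2,3], [2,4], [2,5], [3,4], [3,5], [4,5]
  2-simplices (5): [1,2,5], [1,3,4], [1,4,5], [2,3,4], [2,3,5]

Hence C_0 ≅ Z^5, C_1 ≅ Z^10, C_2 ≅ Z^5.

∂_1: C_1 → C_0 is given by ∂[p,q] = [q] − [p]. For instance
  ∂[1,5] = [5] − [1].
As a 5×10 matrix over Z this has rank 4, with invariant factors (1,1,1,1).

∂_2: C_2 → C_1 sends each 2-simplex [p,q,r] to [q,r] − [p,r] + [p,q]. For instance
  ∂[1,2,5] = [2,5] − [1,5] + [1,2],
  ∂[2,3,4] = [3,4] − [2,4] + [2,3].
This gives a 10×5 integer matrix of rank 5; reducing to Smith normal form yields diagonal entries (1,1,1,1,1).

Now H_k = ker ∂_k / im ∂_{k+1}, so:

  H_0: rank C_0 − rank ∂_1 = 5 − 4 = 1, and the invariant factors of ∂_1 are all 1, so H_0 ≅ Z.
  H_1: rank ker ∂_1 − rank ∂_2 = (10 − 4) − 5 = 1, and the invariant factors of ∂_2 are all 1, so H_1 ≅ Z.
  H_2: rank ker ∂_2 − rank ∂_3 = (5 − 5) − 0 = 0, and there is no ∂_3, so H_2 ≅ 0.

H_0 ≅ Z,  H_1 ≅ Z,  H_2 = 0.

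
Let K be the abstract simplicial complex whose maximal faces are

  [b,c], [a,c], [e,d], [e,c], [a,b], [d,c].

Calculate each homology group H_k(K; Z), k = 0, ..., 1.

H_0 ≅ Z,  H_1 ≅ Z^2.

Take the total order a < b < c < d < e on the vertex set. Then K (dimension 1) consists of the simplices:

  0-simplices (5): a, b, c, d, e
  1-simplices (6): ab, ac, bc, cd, ce, de

Hence C_0 ≅ Z^5, C_1 ≅ Z^6.

The boundary map ∂_1: C_1 → C_0 maps an edge to its endpoints' difference, ∂[p,q] = q − p.
The 5×6 boundary matrix has rank 4 and Smith normal form diag(1,1,1,1).

Computing H_k = (kernel of ∂_k) / (image of ∂_{k+1}):

  H_0: rank C_0 − rank ∂_1 = 5 − 4 = 1, and the invariant factors of ∂_1 are all 1, so H_0 ≅ Z.
  H_1: rank ker ∂_1 − rank ∂_2 = (6 − 4) − 0 = 2, and there is no ∂_2, so H_1 ≅ Z^2.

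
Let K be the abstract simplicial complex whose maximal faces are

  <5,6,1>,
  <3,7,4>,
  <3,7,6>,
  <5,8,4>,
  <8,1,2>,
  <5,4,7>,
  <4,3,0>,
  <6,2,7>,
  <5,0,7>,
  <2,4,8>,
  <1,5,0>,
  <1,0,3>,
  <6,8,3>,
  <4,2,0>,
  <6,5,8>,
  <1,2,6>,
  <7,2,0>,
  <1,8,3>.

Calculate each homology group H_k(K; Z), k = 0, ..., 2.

Order the vertices as 0 < 1 < 2 < 3 < 4 < 5 < 6 < 7 < 8. Listing each simplex with vertices in this order, K has dimension 2 with simplices:

  0-simplices (9): [0], [1], [2], [3], [4], [5], [6], [7], [8]
  1-simplices (27): (27 of them)
  2-simplices (18): [0,1,3], [0,1,5], [0,2,4], [0,2,7], [0,3,4], [0,5,7], [1,2,6], [1,2,8], [1,3,8], [1,5,6], [2,4,8], [2,6,7], [3,4,7], [3,6,7], [3,6,8], [4,5,7], [4,5,8], [5,6,8]

Hence C_0 ≅ Z^9, C_1 ≅ Z^27, C_2 ≅ Z^18.

Boundary ∂_1: C_1 → C_0 sends each edge [p,q] (with p < q) to q − p. For instance
  ∂[0,4] = [4] − [0].
This gives a 9×27 integer matrix of rank 8; reducing to Smith normal form yields diagonal entries (1,1,1,1,1,1,1,1).

∂_2: C_2 → C_1 acts by ∂[p,q,r] = [q,r] − [p,r] + [p,q]. For instance
  ∂[4,5,7] = [5,7] − [4,7] + [4,5],
  ∂[1,2,6] = [2,6] − [1,6] + [1,2].
The 27×18 boundary matrix has rank 18 and Smith normal form diag(1,1,1,1,1,1,1,1,1,1,1,1,1,1,1,1,1,2).

Computing H_k = (kernel of ∂_k) / (image of ∂_{k+1}):

  H_0: rank C_0 − rank ∂_1 = 9 − 8 = 1, and the invariant factors of ∂_1 are all 1, so H_0 ≅ Z.
  H_1: rank ker ∂_1 − rank ∂_2 = (27 − 8) − 18 = 1, and ∂_2 has invariant factor 2 > 1, so H_1 ≅ Z ⊕ Z/2.
  H_2: rank ker ∂_2 − rank ∂_3 = (18 − 18) − 0 = 0, and there is no ∂_3, so H_2 ≅ 0.

(K is a triangulation of the Klein bottle.)

H_0 ≅ Z,  H_1 ≅ Z ⊕ Z/2,  H_2 = 0.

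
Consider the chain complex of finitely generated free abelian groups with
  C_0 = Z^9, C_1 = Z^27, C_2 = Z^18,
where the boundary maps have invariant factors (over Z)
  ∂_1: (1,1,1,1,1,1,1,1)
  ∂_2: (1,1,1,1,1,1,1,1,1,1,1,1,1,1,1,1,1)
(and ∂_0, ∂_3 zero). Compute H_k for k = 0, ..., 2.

H_0 = Z,  H_1 = Z^2,  H_2 = Z.

H_0: b_0 = 9 − 0 − 8 = 1; torsion from ∂_1 factors > 1: none. So H_0 = Z.
H_1: b_1 = 27 − 8 − 17 = 2; torsion from ∂_2 factors > 1: none. So H_1 = Z^2.
H_2: b_2 = 18 − 17 − 0 = 1; torsion from ∂_3 factors > 1: none. So H_2 = Z.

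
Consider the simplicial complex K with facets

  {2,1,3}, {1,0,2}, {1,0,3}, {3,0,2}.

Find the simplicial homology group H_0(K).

Fix the vertex order 0 < 1 < 2 < 3 and write every simplex with vertices in increasing order. Then dim K = 2 and the simplices of K are:

  0-simplices (4): [0], [1], [2], [3]
  1-simplices (6): [0,1], [0,2], [0,3], [1,2], [1,3], [2,3]
  2-simplices (4): [0,1,2], [0,1,3], [0,2,3], [1,2,3]

so the chain groups are C_0 ≅ Z^4, C_1 ≅ Z^6, C_2 ≅ Z^4.

Boundary ∂_1: C_1 → C_0 maps an edge to its endpoints' difference, ∂[p,q] = q − p. For instance
  ∂[0,2] = [2] − [0].
The 4×6 boundary matrix has rank 3 and Smith normal form diag(1,1,1).

The boundary map ∂_2: C_2 → C_1 maps a triangle to the signed sum of its edges. For instance
  ∂[0,1,2] = [1,2] − [0,2] + [0,1],
  ∂[0,2,3] = [2,3] − [0,3] + [0,2].
This gives a 6×4 integer matrix of rank 3; reducing to Smith normal form yields diagonal entries (1,1,1).

From H_k ≅ ker(∂_k) / im(∂_{k+1}) we obtain:

  H_0: rank C_0 − rank ∂_1 = 4 − 3 = 1, and the invariant factors of ∂_1 are all 1, so H_0 ≅ Z.

H_0 ≅ Z.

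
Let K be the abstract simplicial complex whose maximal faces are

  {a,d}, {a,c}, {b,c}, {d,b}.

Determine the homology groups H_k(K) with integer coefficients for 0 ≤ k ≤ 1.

H_0 = Z,  H_1 = Z.

Take the total order a < b < c < d on the vertex set. Then K (dimension 1) consists of the simplices:

  0-simplices (4): a, b, c, d
  1-simplices (4): ac, ad, bc, bd

giving chain groups C_0 ≅ Z^4, C_1 ≅ Z^4.

Boundary ∂_1: C_1 → C_0 is given by ∂[p,q] = [q] − [p].
The resulting 4×4 matrix has rank 3, and its Smith normal form has invariant factors (1,1,1).

Now H_k = ker ∂_k / im ∂_{k+1}, so:

  H_0: rank C_0 − rank ∂_1 = 4 − 3 = 1, and the invariant factors of ∂_1 are all 1, so H_0 = Z.
  H_1: rank ker ∂_1 − rank ∂_2 = (4 − 3) − 0 = 1, and there is no ∂_2, so H_1 = Z.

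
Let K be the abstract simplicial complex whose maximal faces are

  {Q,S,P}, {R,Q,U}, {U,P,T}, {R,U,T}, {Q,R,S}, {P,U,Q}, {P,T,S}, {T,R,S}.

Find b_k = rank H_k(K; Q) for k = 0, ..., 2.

K has 6 vertices, 12 edges, 8 triangles.
rank ∂_0 = 0, rank ∂_1 = 5 ⇒ b_0 = 6 − 0 − 5 = 1; all invariant factors of ∂_1 are 1 so no torsion. So H_0 ≅ Z.
rank ∂_1 = 5, rank ∂_2 = 7 ⇒ b_1 = 12 − 5 − 7 = 0; all invariant factors of ∂_2 are 1 so no torsion. So H_1 ≅ 0.
rank ∂_2 = 7, rank ∂_3 = 0 ⇒ b_2 = 8 − 7 − 0 = 1. So H_2 ≅ Z.

b_0 = 1, b_1 = 0, b_2 = 1.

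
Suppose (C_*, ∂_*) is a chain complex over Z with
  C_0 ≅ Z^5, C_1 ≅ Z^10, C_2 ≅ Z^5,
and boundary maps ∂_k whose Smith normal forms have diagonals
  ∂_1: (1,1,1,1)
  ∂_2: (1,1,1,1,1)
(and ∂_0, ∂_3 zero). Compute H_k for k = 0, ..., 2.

H_0 ≅ Z,  H_1 ≅ Z,  H_2 = 0.

H_0: b_0 = 5 − 0 − 4 = 1; torsion from ∂_1 factors > 1: none. So H_0 ≅ Z.
H_1: b_1 = 10 − 4 − 5 = 1; torsion from ∂_2 factors > 1: none. So H_1 ≅ Z.
H_2: b_2 = 5 − 5 − 0 = 0; torsion from ∂_3 factors > 1: none. So H_2 ≅ 0.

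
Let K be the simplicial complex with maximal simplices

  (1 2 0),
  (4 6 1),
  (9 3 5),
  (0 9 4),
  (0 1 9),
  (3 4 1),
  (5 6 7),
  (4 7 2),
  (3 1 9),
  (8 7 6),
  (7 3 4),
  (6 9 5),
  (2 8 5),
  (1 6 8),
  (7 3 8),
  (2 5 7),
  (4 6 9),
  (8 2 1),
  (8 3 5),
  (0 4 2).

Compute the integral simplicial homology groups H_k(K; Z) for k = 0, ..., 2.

Take the total order 0 < 1 < 2 < 3 < 4 < 5 < 6 < 7 < 8 < 9 on the vertex set. Then K (dimension 2) consists of the simplices:

  0-simplices (10): [0], [1], [2], [3], [4], [5], [6], [7], [8], [9]
  1-simplices (30): (30 of them)
  2-simplices (20): (20 of them)

so the chain groups are C_0 ≅ Z^10, C_1 ≅ Z^30, C_2 ≅ Z^20.

The boundary map ∂_1: C_1 → C_0 maps an edge to its endpoints' difference, ∂[p,q] = q − p. For instance
  ∂[0,9] = [9] − [0].
The resulting 10×30 matrix has rank 9, and its Smith normal form has invariant factors (1,1,1,1,1,1,1,1,1).

∂_2: C_2 → C_1 maps a triangle to the signed sum of its edges. For instance
  ∂[0,2,4] = [2,4] − [0,4] + [0,2],
  ∂[2,5,8] = [5,8] − [2,8] + [2,5].
This gives a 30×20 integer matrix of rank 20; reducing to Smith normal form yields diagonal entries (1,1,1,1,1,1,1,1,1,1,1,1,1,1,1,1,1,1,1,2).

From H_k ≅ ker(∂_k) / im(∂_{k+1}) we obtain:

  H_0: rank C_0 − rank ∂_1 = 10 − 9 = 1, and the invariant factors of ∂_1 are all 1, so H_0 = Z.
  H_1: rank ker ∂_1 − rank ∂_2 = (30 − 9) − 20 = 1, and ∂_2 has invariant factor 2 > 1, so H_1 = Z ⊕ Z/2.
  H_2: rank ker ∂_2 − rank ∂_3 = (20 − 20) − 0 = 0, and there is no ∂_3, so H_2 = 0.

H_0 ≅ Z,  H_1 ≅ Z ⊕ Z/2,  H_2 = 0.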